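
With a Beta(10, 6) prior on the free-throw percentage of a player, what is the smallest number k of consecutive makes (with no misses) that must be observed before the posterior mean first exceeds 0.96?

After k makes and 0 misses the posterior is Beta(10+k, 6), with mean (10+k)/(10+6+k).
Set (10+k)/(16+k) > 0.96 and solve: k > (0.96·16 − 10)/(1 − 0.96) = 134.000.
The smallest integer exceeding 134.000 is 135.

k = 135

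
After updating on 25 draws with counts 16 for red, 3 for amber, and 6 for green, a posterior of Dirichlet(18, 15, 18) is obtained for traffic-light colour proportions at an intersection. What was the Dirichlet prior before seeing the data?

For a Dirichlet(α) prior with multinomial counts c, the posterior is Dirichlet(α + c) componentwise.
Subtract each count from the matching posterior parameter: 18−16=2, 15−3=12, 18−6=12.

Dirichlet(2, 12, 12)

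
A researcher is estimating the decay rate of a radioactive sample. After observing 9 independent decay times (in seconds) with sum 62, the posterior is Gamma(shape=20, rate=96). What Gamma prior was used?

Gamma(shape=11, rate=34)

For an exponential likelihood with a Gamma(α, β) prior on the rate, n observations with total T give posterior Gamma(α+n, β+T).
So α = 20 − 9 = 11 and β = 96 − 62 = 34.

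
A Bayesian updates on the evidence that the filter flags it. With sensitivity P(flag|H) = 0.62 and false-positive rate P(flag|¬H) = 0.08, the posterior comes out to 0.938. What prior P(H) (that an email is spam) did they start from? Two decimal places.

In odds form, posterior odds = prior odds × likelihood ratio, so prior odds = posterior odds ÷ LR.
Posterior odds = 0.938/(1−0.938) = 15.1290. LR = 0.62/0.08 = 7.7500.
Prior odds = 15.1290/7.7500 = 1.9521, so P(H) = 1.9521/(1+1.9521) ≈ 0.66.

P(H) = 0.66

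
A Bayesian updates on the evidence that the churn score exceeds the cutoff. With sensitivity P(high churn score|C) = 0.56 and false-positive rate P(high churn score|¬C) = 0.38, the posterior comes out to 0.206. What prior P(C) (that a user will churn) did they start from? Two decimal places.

P(C) = 0.15

In odds form, posterior odds = prior odds × likelihood ratio, so prior odds = posterior odds ÷ LR.
Posterior odds = 0.206/(1−0.206) = 0.2594. LR = 0.56/0.38 = 1.4737.
Prior odds = 0.2594/1.4737 = 0.1760, so P(C) = 0.1760/(1+0.1760) ≈ 0.15.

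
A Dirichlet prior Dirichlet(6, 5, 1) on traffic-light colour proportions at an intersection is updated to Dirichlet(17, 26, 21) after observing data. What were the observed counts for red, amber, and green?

For a Dirichlet(α) prior with multinomial counts c, the posterior is Dirichlet(α + c) componentwise.
Counts are posterior − prior componentwise: 17−6=11, 26−5=21, 21−1=20.

counts (11, 21, 20)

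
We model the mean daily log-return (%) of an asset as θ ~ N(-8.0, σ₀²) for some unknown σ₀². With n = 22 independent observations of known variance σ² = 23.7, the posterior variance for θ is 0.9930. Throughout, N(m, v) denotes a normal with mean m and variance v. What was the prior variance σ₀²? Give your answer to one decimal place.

Posterior precision equals prior precision plus data precision: 1/σ_n² = 1/σ₀² + n/σ².
So 1/σ₀² = 1/0.9930 − 22/23.7 = 1.007049 − 0.928270 = 0.078779.
Hence σ₀² = 1/0.078779 ≈ 12.7.

σ₀² = 12.7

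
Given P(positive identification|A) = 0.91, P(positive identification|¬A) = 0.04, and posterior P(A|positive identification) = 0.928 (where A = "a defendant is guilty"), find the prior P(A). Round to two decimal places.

P(A) = 0.36

Bayes' rule in odds form gives O(A|E) = O(A)·[P(E|A)/P(E|¬A)], hence O(A) = O(A|E)/LR.
Posterior odds = 0.928/(1−0.928) = 12.8889. LR = 0.91/0.04 = 22.7500.
Prior odds = 12.8889/22.7500 = 0.5665, so P(A) = 0.5665/(1+0.5665) ≈ 0.36.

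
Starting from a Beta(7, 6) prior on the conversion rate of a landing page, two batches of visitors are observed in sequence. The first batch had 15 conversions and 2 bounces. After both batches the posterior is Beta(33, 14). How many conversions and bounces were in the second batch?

11 conversions and 6 bounces

Sequential conjugate updates are equivalent to a single update on the pooled data, so total successes = posterior α − prior α and total failures = posterior β − prior β.
Total across both batches: 33−7=26 conversions, 14−6=8 bounces.
Subtract the first batch: 26−15=11 conversions and 8−2=6 bounces.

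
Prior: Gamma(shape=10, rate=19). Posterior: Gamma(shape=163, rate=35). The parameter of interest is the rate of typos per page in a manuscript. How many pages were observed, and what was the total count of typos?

A Gamma(α, β) prior (rate parametrization) on a Poisson rate with n observations summing to S gives posterior Gamma(α+S, β+n).
Matching: Σxᵢ = 163 − 10 = 153 and n = 35 − 19 = 16.

n = 16 pages with total 153 typos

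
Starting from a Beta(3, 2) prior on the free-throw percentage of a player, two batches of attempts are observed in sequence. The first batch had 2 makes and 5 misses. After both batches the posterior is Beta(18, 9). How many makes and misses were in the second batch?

13 makes and 2 misses

Because Beta–binomial updating is additive in the counts, the combined data contributed (α_post−α_prior, β_post−β_prior) successes and failures.
Total across both batches: 18−3=15 makes, 9−2=7 misses.
Subtract the first batch: 15−2=13 makes and 7−5=2 misses.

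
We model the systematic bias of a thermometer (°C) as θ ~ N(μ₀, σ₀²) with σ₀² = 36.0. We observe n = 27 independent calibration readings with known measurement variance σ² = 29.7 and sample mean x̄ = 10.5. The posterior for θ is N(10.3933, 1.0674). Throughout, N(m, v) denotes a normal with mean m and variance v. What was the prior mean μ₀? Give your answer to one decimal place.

μ₀ = 6.9

The posterior mean is a precision-weighted average: μ_n = (τ₀μ₀ + τ_data·x̄)/(τ₀+τ_data), with τ₀=1/σ₀² and τ_data=n/σ².
Here τ₀ = 1/36.0 = 0.027778 and τ_data = 27/29.7 = 0.909091, so τ_n = 0.936869.
Rearranging for μ₀: μ₀ = (μ_n·τ_n − τ_data·x̄)/τ₀ = (10.3933·0.936869 − 0.909091·10.5) / 0.027778 = 0.191705/0.027778 ≈ 6.9.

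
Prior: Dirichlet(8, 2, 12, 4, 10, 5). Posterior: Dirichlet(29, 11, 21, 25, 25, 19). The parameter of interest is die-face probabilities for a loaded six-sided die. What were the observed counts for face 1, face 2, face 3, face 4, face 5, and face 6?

counts (21, 9, 9, 21, 15, 14)

For a Dirichlet(α) prior with multinomial counts c, the posterior is Dirichlet(α + c) componentwise.
Counts are posterior − prior componentwise: 29−8=21, 11−2=9, 21−12=9, 25−4=21, 25−10=15, 19−5=14.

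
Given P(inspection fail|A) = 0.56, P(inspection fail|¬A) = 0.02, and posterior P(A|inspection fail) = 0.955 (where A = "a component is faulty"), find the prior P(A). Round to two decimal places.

In odds form, posterior odds = prior odds × likelihood ratio, so prior odds = posterior odds ÷ LR.
Posterior odds = 0.955/(1−0.955) = 21.2222. LR = 0.56/0.02 = 28.0000.
Prior odds = 21.2222/28.0000 = 0.7579, so P(A) = 0.7579/(1+0.7579) ≈ 0.43.

P(A) = 0.43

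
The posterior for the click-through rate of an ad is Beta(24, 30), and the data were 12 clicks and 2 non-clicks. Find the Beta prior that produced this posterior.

Beta(12, 28)

Under Beta–binomial conjugacy the posterior parameters are (a+s, b+f).
So a = 24 − 12 = 12 and b = 30 − 2 = 28.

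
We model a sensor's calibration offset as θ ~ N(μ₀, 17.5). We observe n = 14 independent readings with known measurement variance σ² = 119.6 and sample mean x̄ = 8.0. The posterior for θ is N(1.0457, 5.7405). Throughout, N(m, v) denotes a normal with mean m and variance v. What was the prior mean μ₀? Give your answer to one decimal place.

With known observation variance, the Normal–Normal posterior has precision τ_n = τ₀ + n/σ² and mean μ_n = (τ₀μ₀ + (n/σ²)x̄)/τ_n.
Here τ₀ = 1/17.5 = 0.057143 and τ_data = 14/119.6 = 0.117057, so τ_n = 0.174200.
Rearranging for μ₀: μ₀ = (μ_n·τ_n − τ_data·x̄)/τ₀ = (1.0457·0.174200 − 0.117057·8.0) / 0.057143 = -0.754295/0.057143 ≈ -13.2.

μ₀ = -13.2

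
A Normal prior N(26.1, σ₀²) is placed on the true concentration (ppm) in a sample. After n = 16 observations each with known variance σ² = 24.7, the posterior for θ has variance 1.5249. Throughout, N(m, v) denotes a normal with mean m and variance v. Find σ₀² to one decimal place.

For the Normal–Normal model with known σ², precisions add: τ_n = τ₀ + n/σ².
So 1/σ₀² = 1/1.5249 − 16/24.7 = 0.655781 − 0.647773 = 0.008008.
Hence σ₀² = 1/0.008008 ≈ 124.9.

σ₀² = 124.9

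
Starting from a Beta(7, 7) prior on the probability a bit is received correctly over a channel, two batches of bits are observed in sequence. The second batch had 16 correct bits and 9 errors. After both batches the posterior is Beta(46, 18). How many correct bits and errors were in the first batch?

23 correct bits and 2 errors

Sequential conjugate updates are equivalent to a single update on the pooled data, so total successes = posterior α − prior α and total failures = posterior β − prior β.
Total across both batches: 46−7=39 correct bits, 18−7=11 errors.
Subtract the second batch: 39−16=23 correct bits and 11−9=2 errors.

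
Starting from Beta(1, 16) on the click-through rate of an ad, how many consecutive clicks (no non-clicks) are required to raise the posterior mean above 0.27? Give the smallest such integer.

k = 5

After k clicks and 0 non-clicks the posterior is Beta(1+k, 16), with mean (1+k)/(1+16+k).
Set (1+k)/(17+k) > 0.27 and solve: k > (0.27·17 − 1)/(1 − 0.27) = 4.918.
The smallest integer exceeding 4.918 is 5, and checking k=5: (6)/(22) = 0.2727 > 0.27.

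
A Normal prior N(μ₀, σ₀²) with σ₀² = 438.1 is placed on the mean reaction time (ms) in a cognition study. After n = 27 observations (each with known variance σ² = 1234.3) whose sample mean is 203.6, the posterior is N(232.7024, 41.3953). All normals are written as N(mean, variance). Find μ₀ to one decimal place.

μ₀ = 511.6

With known observation variance, the Normal–Normal posterior has precision τ_n = τ₀ + n/σ² and mean μ_n = (τ₀μ₀ + (n/σ²)x̄)/τ_n.
Here τ₀ = 1/438.1 = 0.002283 and τ_data = 27/1234.3 = 0.021875, so τ_n = 0.024158.
Rearranging for μ₀: μ₀ = (μ_n·τ_n − τ_data·x̄)/τ₀ = (232.7024·0.024158 − 0.021875·203.6) / 0.002283 = 1.167875/0.002283 ≈ 511.6.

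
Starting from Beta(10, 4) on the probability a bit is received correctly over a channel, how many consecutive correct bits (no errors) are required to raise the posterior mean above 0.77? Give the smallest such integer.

k = 4

After k correct bits and 0 errors the posterior is Beta(10+k, 4), with mean (10+k)/(10+4+k).
Set (10+k)/(14+k) > 0.77 and solve: k > (0.77·14 − 10)/(1 − 0.77) = 3.391.
The smallest integer exceeding 3.391 is 4, and checking k=4: (14)/(18) = 0.7778 > 0.77.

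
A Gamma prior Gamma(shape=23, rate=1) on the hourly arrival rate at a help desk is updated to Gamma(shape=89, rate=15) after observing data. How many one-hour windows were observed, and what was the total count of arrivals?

A Gamma(α, β) prior (rate parametrization) on a Poisson rate with n observations summing to S gives posterior Gamma(α+S, β+n).
Matching: Σxᵢ = 89 − 23 = 66 and n = 15 − 1 = 14.

n = 14 one-hour windows with total 66 arrivals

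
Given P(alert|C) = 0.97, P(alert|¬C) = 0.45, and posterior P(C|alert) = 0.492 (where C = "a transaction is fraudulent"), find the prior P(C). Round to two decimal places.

P(C) = 0.31

In odds form, posterior odds = prior odds × likelihood ratio, so prior odds = posterior odds ÷ LR.
Posterior odds = 0.492/(1−0.492) = 0.9685. LR = 0.97/0.45 = 2.1556.
Prior odds = 0.9685/2.1556 = 0.4493, so P(C) = 0.4493/(1+0.4493) ≈ 0.31.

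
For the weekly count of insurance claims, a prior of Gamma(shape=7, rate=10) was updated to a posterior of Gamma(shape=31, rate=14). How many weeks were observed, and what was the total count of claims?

n = 4 weeks with total 24 claims

Gamma–Poisson conjugacy: posterior shape = α + Σxᵢ, posterior rate = β + n.
Matching: Σxᵢ = 31 − 7 = 24 and n = 14 − 10 = 4.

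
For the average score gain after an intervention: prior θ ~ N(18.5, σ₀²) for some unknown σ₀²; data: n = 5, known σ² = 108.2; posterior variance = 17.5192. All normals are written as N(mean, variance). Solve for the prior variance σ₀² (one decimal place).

σ₀² = 92.0

Posterior precision equals prior precision plus data precision: 1/σ_n² = 1/σ₀² + n/σ².
So 1/σ₀² = 1/17.5192 − 5/108.2 = 0.057080 − 0.046211 = 0.010869.
Hence σ₀² = 1/0.010869 ≈ 92.0.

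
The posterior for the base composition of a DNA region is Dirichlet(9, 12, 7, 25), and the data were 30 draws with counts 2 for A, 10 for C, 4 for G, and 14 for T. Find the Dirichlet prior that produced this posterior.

For a Dirichlet(α) prior with multinomial counts c, the posterior is Dirichlet(α + c) componentwise.
Subtract each count from the matching posterior parameter: 9−2=7, 12−10=2, 7−4=3, 25−14=11.

Dirichlet(7, 2, 3, 11)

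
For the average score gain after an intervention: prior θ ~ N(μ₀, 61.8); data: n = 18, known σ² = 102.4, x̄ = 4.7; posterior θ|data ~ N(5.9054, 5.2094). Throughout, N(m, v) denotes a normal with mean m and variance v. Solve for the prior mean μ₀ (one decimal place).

μ₀ = 19.0

The posterior mean is a precision-weighted average: μ_n = (τ₀μ₀ + τ_data·x̄)/(τ₀+τ_data), with τ₀=1/σ₀² and τ_data=n/σ².
Here τ₀ = 1/61.8 = 0.016181 and τ_data = 18/102.4 = 0.175781, so τ_n = 0.191962.
Rearranging for μ₀: μ₀ = (μ_n·τ_n − τ_data·x̄)/τ₀ = (5.9054·0.191962 − 0.175781·4.7) / 0.016181 = 0.307442/0.016181 ≈ 19.0.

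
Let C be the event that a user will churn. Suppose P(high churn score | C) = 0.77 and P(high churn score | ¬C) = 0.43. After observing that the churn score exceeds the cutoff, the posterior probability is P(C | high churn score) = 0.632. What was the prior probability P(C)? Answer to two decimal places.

P(C) = 0.49

In odds form, posterior odds = prior odds × likelihood ratio, so prior odds = posterior odds ÷ LR.
Posterior odds = 0.632/(1−0.632) = 1.7174. LR = 0.77/0.43 = 1.7907.
Prior odds = 1.7174/1.7907 = 0.9591, so P(C) = 0.9591/(1+0.9591) ≈ 0.49.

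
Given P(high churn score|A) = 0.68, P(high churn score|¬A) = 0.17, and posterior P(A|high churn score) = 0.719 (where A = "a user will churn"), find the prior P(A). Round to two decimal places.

Bayes' rule in odds form gives O(A|E) = O(A)·[P(E|A)/P(E|¬A)], hence O(A) = O(A|E)/LR.
Posterior odds = 0.719/(1−0.719) = 2.5587. LR = 0.68/0.17 = 4.0000.
Prior odds = 2.5587/4.0000 = 0.6397, so P(A) = 0.6397/(1+0.6397) ≈ 0.39.

P(A) = 0.39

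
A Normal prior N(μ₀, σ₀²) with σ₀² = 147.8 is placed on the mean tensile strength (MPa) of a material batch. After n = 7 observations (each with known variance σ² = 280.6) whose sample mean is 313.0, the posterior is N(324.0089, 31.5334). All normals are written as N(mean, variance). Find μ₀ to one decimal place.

μ₀ = 364.6

The posterior mean is a precision-weighted average: μ_n = (τ₀μ₀ + τ_data·x̄)/(τ₀+τ_data), with τ₀=1/σ₀² and τ_data=n/σ².
Here τ₀ = 1/147.8 = 0.006766 and τ_data = 7/280.6 = 0.024947, so τ_n = 0.031713.
Rearranging for μ₀: μ₀ = (μ_n·τ_n − τ_data·x̄)/τ₀ = (324.0089·0.031713 − 0.024947·313.0) / 0.006766 = 2.466883/0.006766 ≈ 364.6.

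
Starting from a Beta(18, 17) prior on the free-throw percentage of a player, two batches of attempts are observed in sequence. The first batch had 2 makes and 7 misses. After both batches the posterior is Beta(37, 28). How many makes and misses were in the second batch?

17 makes and 4 misses

Because Beta–binomial updating is additive in the counts, the combined data contributed (α_post−α_prior, β_post−β_prior) successes and failures.
Total across both batches: 37−18=19 makes, 28−17=11 misses.
Subtract the first batch: 19−2=17 makes and 11−7=4 misses.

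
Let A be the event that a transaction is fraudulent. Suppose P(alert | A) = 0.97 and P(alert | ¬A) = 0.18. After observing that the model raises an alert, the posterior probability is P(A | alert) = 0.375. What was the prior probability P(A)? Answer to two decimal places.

Bayes' rule in odds form gives O(A|E) = O(A)·[P(E|A)/P(E|¬A)], hence O(A) = O(A|E)/LR.
Posterior odds = 0.375/(1−0.375) = 0.6000. LR = 0.97/0.18 = 5.3889.
Prior odds = 0.6000/5.3889 = 0.1113, so P(A) = 0.1113/(1+0.1113) ≈ 0.10.

P(A) = 0.10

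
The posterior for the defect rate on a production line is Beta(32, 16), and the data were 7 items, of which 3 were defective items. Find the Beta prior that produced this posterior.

Beta(29, 12)

Under Beta–binomial conjugacy the posterior parameters are (α+s, β+f).
Subtract the data counts: 32−3=29, 16−4=12.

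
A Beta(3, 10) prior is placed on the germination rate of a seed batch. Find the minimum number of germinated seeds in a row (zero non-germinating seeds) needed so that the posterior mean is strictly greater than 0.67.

After k germinated seeds and 0 non-germinating seeds the posterior is Beta(3+k, 10), with mean (3+k)/(3+10+k).
Set (3+k)/(13+k) > 0.67 and solve: k > (0.67·13 − 3)/(1 − 0.67) = 17.303.
The smallest integer exceeding 17.303 is 18, and checking k=18: (21)/(31) = 0.6774 > 0.67.

k = 18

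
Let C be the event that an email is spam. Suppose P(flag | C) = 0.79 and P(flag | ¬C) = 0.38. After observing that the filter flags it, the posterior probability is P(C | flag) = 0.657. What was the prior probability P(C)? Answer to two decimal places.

P(C) = 0.48

In odds form, posterior odds = prior odds × likelihood ratio, so prior odds = posterior odds ÷ LR.
Posterior odds = 0.657/(1−0.657) = 1.9155. LR = 0.79/0.38 = 2.0789.
Prior odds = 1.9155/2.0789 = 0.9214, so P(C) = 0.9214/(1+0.9214) ≈ 0.48.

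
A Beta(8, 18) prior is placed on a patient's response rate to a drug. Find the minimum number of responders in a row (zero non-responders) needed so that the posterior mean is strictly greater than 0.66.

After k responders and 0 non-responders the posterior is Beta(8+k, 18), with mean (8+k)/(8+18+k).
Set (8+k)/(26+k) > 0.66 and solve: k > (0.66·26 − 8)/(1 − 0.66) = 26.941.
The smallest integer exceeding 26.941 is 27.

k = 27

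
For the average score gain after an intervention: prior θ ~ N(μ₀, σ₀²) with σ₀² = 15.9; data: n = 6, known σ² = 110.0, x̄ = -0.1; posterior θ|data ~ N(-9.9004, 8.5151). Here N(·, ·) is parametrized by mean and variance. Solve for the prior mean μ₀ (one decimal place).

The posterior mean is a precision-weighted average: μ_n = (τ₀μ₀ + τ_data·x̄)/(τ₀+τ_data), with τ₀=1/σ₀² and τ_data=n/σ².
Here τ₀ = 1/15.9 = 0.062893 and τ_data = 6/110.0 = 0.054545, so τ_n = 0.117438.
Rearranging for μ₀: μ₀ = (μ_n·τ_n − τ_data·x̄)/τ₀ = (-9.9004·0.117438 − 0.054545·-0.1) / 0.062893 = -1.157229/0.062893 ≈ -18.4.

μ₀ = -18.4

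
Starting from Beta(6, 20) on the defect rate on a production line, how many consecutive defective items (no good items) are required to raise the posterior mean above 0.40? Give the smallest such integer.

k = 8

After k defective items and 0 good items the posterior is Beta(6+k, 20), with mean (6+k)/(6+20+k).
Set (6+k)/(26+k) > 0.40 and solve: k > (0.40·26 − 6)/(1 − 0.40) = 7.333.
The smallest integer exceeding 7.333 is 8.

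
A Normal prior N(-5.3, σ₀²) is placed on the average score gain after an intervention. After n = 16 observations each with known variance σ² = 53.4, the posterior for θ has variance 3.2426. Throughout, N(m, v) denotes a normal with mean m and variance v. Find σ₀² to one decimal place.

Posterior precision equals prior precision plus data precision: 1/σ_n² = 1/σ₀² + n/σ².
So 1/σ₀² = 1/3.2426 − 16/53.4 = 0.308394 − 0.299625 = 0.008769.
Hence σ₀² = 1/0.008769 ≈ 114.0.

σ₀² = 114.0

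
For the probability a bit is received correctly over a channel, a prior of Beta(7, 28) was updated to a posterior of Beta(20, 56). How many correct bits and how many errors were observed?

A Beta(a, b) prior with s successes and f failures in binomial data gives a Beta(a+s, b+f) posterior.
Match parameters: s=20−7=13, f=56−28=28.

13 correct bits and 28 errors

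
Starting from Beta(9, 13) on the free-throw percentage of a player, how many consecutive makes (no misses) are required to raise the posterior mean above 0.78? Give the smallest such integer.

k = 38

After k makes and 0 misses the posterior is Beta(9+k, 13), with mean (9+k)/(9+13+k).
Set (9+k)/(22+k) > 0.78 and solve: k > (0.78·22 − 9)/(1 − 0.78) = 37.091.
The smallest integer exceeding 37.091 is 38.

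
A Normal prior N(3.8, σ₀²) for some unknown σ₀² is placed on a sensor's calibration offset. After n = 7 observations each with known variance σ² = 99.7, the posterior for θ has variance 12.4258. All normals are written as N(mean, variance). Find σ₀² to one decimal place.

σ₀² = 97.4

For the Normal–Normal model with known σ², precisions add: τ_n = τ₀ + n/σ².
So 1/σ₀² = 1/12.4258 − 7/99.7 = 0.080478 − 0.070211 = 0.010267.
Hence σ₀² = 1/0.010267 ≈ 97.4.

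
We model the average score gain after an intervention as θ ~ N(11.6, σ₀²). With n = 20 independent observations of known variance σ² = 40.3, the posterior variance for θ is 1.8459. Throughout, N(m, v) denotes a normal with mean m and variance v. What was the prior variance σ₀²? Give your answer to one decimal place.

σ₀² = 22.0

For the Normal–Normal model with known σ², precisions add: τ_n = τ₀ + n/σ².
So 1/σ₀² = 1/1.8459 − 20/40.3 = 0.541741 − 0.496278 = 0.045463.
Hence σ₀² = 1/0.045463 ≈ 22.0.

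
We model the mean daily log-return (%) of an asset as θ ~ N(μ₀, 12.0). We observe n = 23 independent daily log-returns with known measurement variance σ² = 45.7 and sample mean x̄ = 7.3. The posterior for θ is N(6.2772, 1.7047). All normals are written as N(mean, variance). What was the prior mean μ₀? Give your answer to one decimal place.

The posterior mean is a precision-weighted average: μ_n = (τ₀μ₀ + τ_data·x̄)/(τ₀+τ_data), with τ₀=1/σ₀² and τ_data=n/σ².
Here τ₀ = 1/12.0 = 0.083333 and τ_data = 23/45.7 = 0.503282, so τ_n = 0.586615.
Rearranging for μ₀: μ₀ = (μ_n·τ_n − τ_data·x̄)/τ₀ = (6.2772·0.586615 − 0.503282·7.3) / 0.083333 = 0.008341/0.083333 ≈ 0.1.

μ₀ = 0.1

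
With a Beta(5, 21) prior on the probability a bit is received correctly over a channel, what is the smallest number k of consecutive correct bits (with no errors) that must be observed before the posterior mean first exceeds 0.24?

After k correct bits and 0 errors the posterior is Beta(5+k, 21), with mean (5+k)/(5+21+k).
Set (5+k)/(26+k) > 0.24 and solve: k > (0.24·26 − 5)/(1 − 0.24) = 1.632.
The smallest integer exceeding 1.632 is 2, and checking k=2: (7)/(28) = 0.2500 > 0.24.

k = 2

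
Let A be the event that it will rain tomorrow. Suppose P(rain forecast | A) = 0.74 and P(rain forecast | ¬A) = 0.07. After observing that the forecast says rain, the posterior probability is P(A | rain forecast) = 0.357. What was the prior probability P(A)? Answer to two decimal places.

In odds form, posterior odds = prior odds × likelihood ratio, so prior odds = posterior odds ÷ LR.
Posterior odds = 0.357/(1−0.357) = 0.5552. LR = 0.74/0.07 = 10.5714.
Prior odds = 0.5552/10.5714 = 0.0525, so P(A) = 0.0525/(1+0.0525) ≈ 0.05.

P(A) = 0.05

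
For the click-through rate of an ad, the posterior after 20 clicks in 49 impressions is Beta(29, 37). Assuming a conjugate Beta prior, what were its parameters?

Under Beta–binomial conjugacy the posterior parameters are (a+s, b+f).
Subtract the data counts: 29−20=9, 37−29=8.

Beta(9, 8)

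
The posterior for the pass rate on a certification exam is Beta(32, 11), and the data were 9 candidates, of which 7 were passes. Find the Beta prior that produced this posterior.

Beta is conjugate to the binomial likelihood: posterior = Beta(a+s, b+f).
Subtract the data counts: 32−7=25, 11−2=9.

Beta(25, 9)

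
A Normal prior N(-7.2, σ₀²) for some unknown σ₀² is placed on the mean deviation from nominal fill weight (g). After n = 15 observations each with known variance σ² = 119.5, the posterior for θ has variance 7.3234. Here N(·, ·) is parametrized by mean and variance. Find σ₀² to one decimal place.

Posterior precision equals prior precision plus data precision: 1/σ_n² = 1/σ₀² + n/σ².
So 1/σ₀² = 1/7.3234 − 15/119.5 = 0.136549 − 0.125523 = 0.011026.
Hence σ₀² = 1/0.011026 ≈ 90.7.

σ₀² = 90.7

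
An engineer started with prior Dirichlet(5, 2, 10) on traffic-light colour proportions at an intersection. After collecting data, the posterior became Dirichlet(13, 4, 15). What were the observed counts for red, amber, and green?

For a Dirichlet(α) prior with multinomial counts c, the posterior is Dirichlet(α + c) componentwise.
Counts are posterior − prior componentwise: 13−5=8, 4−2=2, 15−10=5.

counts (8, 2, 5)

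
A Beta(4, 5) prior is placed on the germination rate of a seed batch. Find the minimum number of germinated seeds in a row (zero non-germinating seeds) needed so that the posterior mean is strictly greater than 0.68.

k = 7

After k germinated seeds and 0 non-germinating seeds the posterior is Beta(4+k, 5), with mean (4+k)/(4+5+k).
Set (4+k)/(9+k) > 0.68 and solve: k > (0.68·9 − 4)/(1 − 0.68) = 6.625.
The smallest integer exceeding 6.625 is 7, and checking k=7: (11)/(16) = 0.6875 > 0.68.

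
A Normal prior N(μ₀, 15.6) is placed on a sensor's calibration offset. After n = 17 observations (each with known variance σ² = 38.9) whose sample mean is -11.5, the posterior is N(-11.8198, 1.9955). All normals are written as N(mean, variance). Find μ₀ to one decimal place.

With known observation variance, the Normal–Normal posterior has precision τ_n = τ₀ + n/σ² and mean μ_n = (τ₀μ₀ + (n/σ²)x̄)/τ_n.
Here τ₀ = 1/15.6 = 0.064103 and τ_data = 17/38.9 = 0.437018, so τ_n = 0.501121.
Rearranging for μ₀: μ₀ = (μ_n·τ_n − τ_data·x̄)/τ₀ = (-11.8198·0.501121 − 0.437018·-11.5) / 0.064103 = -0.897443/0.064103 ≈ -14.0.

μ₀ = -14.0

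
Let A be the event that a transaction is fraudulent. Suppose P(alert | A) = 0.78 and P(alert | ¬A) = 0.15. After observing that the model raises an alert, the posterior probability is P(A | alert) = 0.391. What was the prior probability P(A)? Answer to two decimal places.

P(A) = 0.11

In odds form, posterior odds = prior odds × likelihood ratio, so prior odds = posterior odds ÷ LR.
Posterior odds = 0.391/(1−0.391) = 0.6420. LR = 0.78/0.15 = 5.2000.
Prior odds = 0.6420/5.2000 = 0.1235, so P(A) = 0.1235/(1+0.1235) ≈ 0.11.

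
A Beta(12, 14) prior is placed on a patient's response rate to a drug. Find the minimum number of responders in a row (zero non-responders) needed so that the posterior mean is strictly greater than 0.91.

After k responders and 0 non-responders the posterior is Beta(12+k, 14), with mean (12+k)/(12+14+k).
Set (12+k)/(26+k) > 0.91 and solve: k > (0.91·26 − 12)/(1 − 0.91) = 129.556.
The smallest integer exceeding 129.556 is 130, and checking k=130: (142)/(156) = 0.9103 > 0.91.

k = 130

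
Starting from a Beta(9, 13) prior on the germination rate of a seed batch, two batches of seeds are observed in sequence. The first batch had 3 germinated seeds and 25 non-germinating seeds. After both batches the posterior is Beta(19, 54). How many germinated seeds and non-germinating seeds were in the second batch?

Because Beta–binomial updating is additive in the counts, the combined data contributed (α_post−α_prior, β_post−β_prior) successes and failures.
Total across both batches: 19−9=10 germinated seeds, 54−13=41 non-germinating seeds.
Subtract the first batch: 10−3=7 germinated seeds and 41−25=16 non-germinating seeds.

7 germinated seeds and 16 non-germinating seeds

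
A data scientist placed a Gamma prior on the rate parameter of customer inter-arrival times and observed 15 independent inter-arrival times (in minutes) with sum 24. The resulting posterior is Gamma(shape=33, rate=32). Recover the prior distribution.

Gamma(shape=18, rate=8)

For an exponential likelihood with a Gamma(α, β) prior on the rate, n observations with total T give posterior Gamma(α+n, β+T).
So α = 33 − 15 = 18 and β = 32 − 24 = 8.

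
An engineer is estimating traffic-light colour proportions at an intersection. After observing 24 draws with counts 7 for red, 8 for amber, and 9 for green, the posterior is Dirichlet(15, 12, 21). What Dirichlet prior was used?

For a Dirichlet(α) prior with multinomial counts c, the posterior is Dirichlet(α + c) componentwise.
Subtract each count from the matching posterior parameter: 15−7=8, 12−8=4, 21−9=12.

Dirichlet(8, 4, 12)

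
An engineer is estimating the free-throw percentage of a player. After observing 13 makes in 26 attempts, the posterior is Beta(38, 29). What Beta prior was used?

Beta is conjugate to the binomial likelihood: posterior = Beta(a+s, b+f).
Subtract the data counts: 38−13=25, 29−13=16.

Beta(25, 16)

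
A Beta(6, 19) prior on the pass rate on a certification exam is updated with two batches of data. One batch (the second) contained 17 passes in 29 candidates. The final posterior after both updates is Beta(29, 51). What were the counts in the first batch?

6 passes and 20 failures

Sequential conjugate updates are equivalent to a single update on the pooled data, so total successes = posterior α − prior α and total failures = posterior β − prior β.
Total across both batches: 29−6=23 passes, 51−19=32 failures.
Subtract the second batch: 23−17=6 passes and 32−12=20 failures.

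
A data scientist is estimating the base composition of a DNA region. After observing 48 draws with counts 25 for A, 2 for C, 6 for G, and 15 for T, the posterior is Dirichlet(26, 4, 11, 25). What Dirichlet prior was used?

For a Dirichlet(α) prior with multinomial counts c, the posterior is Dirichlet(α + c) componentwise.
Subtract each count from the matching posterior parameter: 26−25=1, 4−2=2, 11−6=5, 25−15=10.

Dirichlet(1, 2, 5, 10)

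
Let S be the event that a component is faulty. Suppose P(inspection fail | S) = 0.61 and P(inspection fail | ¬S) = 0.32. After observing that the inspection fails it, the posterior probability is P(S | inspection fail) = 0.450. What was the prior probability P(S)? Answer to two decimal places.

P(S) = 0.30

In odds form, posterior odds = prior odds × likelihood ratio, so prior odds = posterior odds ÷ LR.
Posterior odds = 0.450/(1−0.450) = 0.8182. LR = 0.61/0.32 = 1.9062.
Prior odds = 0.8182/1.9062 = 0.4292, so P(S) = 0.4292/(1+0.4292) ≈ 0.30.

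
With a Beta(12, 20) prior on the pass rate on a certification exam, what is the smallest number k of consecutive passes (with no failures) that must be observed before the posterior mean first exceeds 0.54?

k = 12

After k passes and 0 failures the posterior is Beta(12+k, 20), with mean (12+k)/(12+20+k).
Set (12+k)/(32+k) > 0.54 and solve: k > (0.54·32 − 12)/(1 − 0.54) = 11.478.
The smallest integer exceeding 11.478 is 12.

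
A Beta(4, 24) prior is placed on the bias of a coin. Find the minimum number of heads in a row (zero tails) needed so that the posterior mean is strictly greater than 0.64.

k = 39

After k heads and 0 tails the posterior is Beta(4+k, 24), with mean (4+k)/(4+24+k).
Set (4+k)/(28+k) > 0.64 and solve: k > (0.64·28 − 4)/(1 − 0.64) = 38.667.
The smallest integer exceeding 38.667 is 39.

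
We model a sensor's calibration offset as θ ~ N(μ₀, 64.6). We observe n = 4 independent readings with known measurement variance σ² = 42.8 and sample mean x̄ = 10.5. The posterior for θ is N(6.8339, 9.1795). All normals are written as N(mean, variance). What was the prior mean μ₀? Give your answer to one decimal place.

With known observation variance, the Normal–Normal posterior has precision τ_n = τ₀ + n/σ² and mean μ_n = (τ₀μ₀ + (n/σ²)x̄)/τ_n.
Here τ₀ = 1/64.6 = 0.015480 and τ_data = 4/42.8 = 0.093458, so τ_n = 0.108938.
Rearranging for μ₀: μ₀ = (μ_n·τ_n − τ_data·x̄)/τ₀ = (6.8339·0.108938 − 0.093458·10.5) / 0.015480 = -0.236838/0.015480 ≈ -15.3.

μ₀ = -15.3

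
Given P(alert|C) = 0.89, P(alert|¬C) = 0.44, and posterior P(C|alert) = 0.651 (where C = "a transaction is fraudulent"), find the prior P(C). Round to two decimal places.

P(C) = 0.48

Bayes' rule in odds form gives O(C|E) = O(C)·[P(E|C)/P(E|¬C)], hence O(C) = O(C|E)/LR.
Posterior odds = 0.651/(1−0.651) = 1.8653. LR = 0.89/0.44 = 2.0227.
Prior odds = 1.8653/2.0227 = 0.9222, so P(C) = 0.9222/(1+0.9222) ≈ 0.48.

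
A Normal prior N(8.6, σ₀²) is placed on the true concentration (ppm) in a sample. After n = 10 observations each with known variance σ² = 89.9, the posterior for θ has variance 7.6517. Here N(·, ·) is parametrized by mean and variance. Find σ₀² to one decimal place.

Posterior precision equals prior precision plus data precision: 1/σ_n² = 1/σ₀² + n/σ².
So 1/σ₀² = 1/7.6517 − 10/89.9 = 0.130690 − 0.111235 = 0.019455.
Hence σ₀² = 1/0.019455 ≈ 51.4.

σ₀² = 51.4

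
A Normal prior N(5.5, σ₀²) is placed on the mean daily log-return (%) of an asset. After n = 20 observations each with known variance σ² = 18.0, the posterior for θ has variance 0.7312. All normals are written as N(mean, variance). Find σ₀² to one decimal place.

Posterior precision equals prior precision plus data precision: 1/σ_n² = 1/σ₀² + n/σ².
So 1/σ₀² = 1/0.7312 − 20/18.0 = 1.367615 − 1.111111 = 0.256504.
Hence σ₀² = 1/0.256504 ≈ 3.9.

σ₀² = 3.9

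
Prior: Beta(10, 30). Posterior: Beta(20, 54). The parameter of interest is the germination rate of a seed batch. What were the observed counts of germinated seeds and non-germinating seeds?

A Beta(a, b) prior with s successes and f failures in binomial data gives a Beta(a+s, b+f) posterior.
Match parameters: s=20−10=10, f=54−30=24.

10 germinated seeds and 24 non-germinating seeds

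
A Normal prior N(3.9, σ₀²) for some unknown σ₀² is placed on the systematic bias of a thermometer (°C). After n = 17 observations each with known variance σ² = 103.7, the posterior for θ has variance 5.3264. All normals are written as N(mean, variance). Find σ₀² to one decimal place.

σ₀² = 42.0

Posterior precision equals prior precision plus data precision: 1/σ_n² = 1/σ₀² + n/σ².
So 1/σ₀² = 1/5.3264 − 17/103.7 = 0.187744 − 0.163934 = 0.023810.
Hence σ₀² = 1/0.023810 ≈ 42.0.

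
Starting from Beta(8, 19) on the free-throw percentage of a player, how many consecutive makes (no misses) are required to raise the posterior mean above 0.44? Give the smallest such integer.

k = 7

After k makes and 0 misses the posterior is Beta(8+k, 19), with mean (8+k)/(8+19+k).
Set (8+k)/(27+k) > 0.44 and solve: k > (0.44·27 − 8)/(1 − 0.44) = 6.929.
The smallest integer exceeding 6.929 is 7, and checking k=7: (15)/(34) = 0.4412 > 0.44.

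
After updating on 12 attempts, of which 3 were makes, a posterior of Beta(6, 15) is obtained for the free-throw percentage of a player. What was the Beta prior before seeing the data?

Beta is conjugate to the binomial likelihood: posterior = Beta(a+s, b+f).
Subtract the data counts: 6−3=3, 15−9=6.

Beta(3, 6)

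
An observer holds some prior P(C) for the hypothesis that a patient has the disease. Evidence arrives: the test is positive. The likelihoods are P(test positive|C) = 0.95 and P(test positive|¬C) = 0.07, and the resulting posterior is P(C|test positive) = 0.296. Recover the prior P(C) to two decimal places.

P(C) = 0.03

Bayes' rule in odds form gives O(C|E) = O(C)·[P(E|C)/P(E|¬C)], hence O(C) = O(C|E)/LR.
Posterior odds = 0.296/(1−0.296) = 0.4205. LR = 0.95/0.07 = 13.5714.
Prior odds = 0.4205/13.5714 = 0.0310, so P(C) = 0.0310/(1+0.0310) ≈ 0.03.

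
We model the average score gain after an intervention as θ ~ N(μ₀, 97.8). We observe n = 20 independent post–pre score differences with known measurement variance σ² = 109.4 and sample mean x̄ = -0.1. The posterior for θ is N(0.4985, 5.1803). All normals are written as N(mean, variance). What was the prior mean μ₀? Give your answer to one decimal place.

μ₀ = 11.2

The posterior mean is a precision-weighted average: μ_n = (τ₀μ₀ + τ_data·x̄)/(τ₀+τ_data), with τ₀=1/σ₀² and τ_data=n/σ².
Here τ₀ = 1/97.8 = 0.010225 and τ_data = 20/109.4 = 0.182815, so τ_n = 0.193040.
Rearranging for μ₀: μ₀ = (μ_n·τ_n − τ_data·x̄)/τ₀ = (0.4985·0.193040 − 0.182815·-0.1) / 0.010225 = 0.114512/0.010225 ≈ 11.2.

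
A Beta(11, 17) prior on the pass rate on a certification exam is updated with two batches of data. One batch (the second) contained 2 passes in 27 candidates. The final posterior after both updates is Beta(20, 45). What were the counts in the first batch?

7 passes and 3 failures

Because Beta–binomial updating is additive in the counts, the combined data contributed (α_post−α_prior, β_post−β_prior) successes and failures.
Total across both batches: 20−11=9 passes, 45−17=28 failures.
Subtract the second batch: 9−2=7 passes and 28−25=3 failures.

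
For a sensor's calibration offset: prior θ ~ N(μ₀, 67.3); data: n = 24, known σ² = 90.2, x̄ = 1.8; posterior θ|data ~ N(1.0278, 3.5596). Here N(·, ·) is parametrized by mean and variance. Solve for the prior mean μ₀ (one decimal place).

With known observation variance, the Normal–Normal posterior has precision τ_n = τ₀ + n/σ² and mean μ_n = (τ₀μ₀ + (n/σ²)x̄)/τ_n.
Here τ₀ = 1/67.3 = 0.014859 and τ_data = 24/90.2 = 0.266075, so τ_n = 0.280934.
Rearranging for μ₀: μ₀ = (μ_n·τ_n − τ_data·x̄)/τ₀ = (1.0278·0.280934 − 0.266075·1.8) / 0.014859 = -0.190191/0.014859 ≈ -12.8.

μ₀ = -12.8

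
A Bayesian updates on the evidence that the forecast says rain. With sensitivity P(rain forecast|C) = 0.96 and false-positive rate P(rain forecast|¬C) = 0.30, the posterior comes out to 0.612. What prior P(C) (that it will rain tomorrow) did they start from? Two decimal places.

In odds form, posterior odds = prior odds × likelihood ratio, so prior odds = posterior odds ÷ LR.
Posterior odds = 0.612/(1−0.612) = 1.5773. LR = 0.96/0.30 = 3.2000.
Prior odds = 1.5773/3.2000 = 0.4929, so P(C) = 0.4929/(1+0.4929) ≈ 0.33.

P(C) = 0.33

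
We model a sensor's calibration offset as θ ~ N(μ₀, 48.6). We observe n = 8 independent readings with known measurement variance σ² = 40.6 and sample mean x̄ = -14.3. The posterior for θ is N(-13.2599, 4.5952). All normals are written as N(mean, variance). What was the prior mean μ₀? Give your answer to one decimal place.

μ₀ = -3.3

With known observation variance, the Normal–Normal posterior has precision τ_n = τ₀ + n/σ² and mean μ_n = (τ₀μ₀ + (n/σ²)x̄)/τ_n.
Here τ₀ = 1/48.6 = 0.020576 and τ_data = 8/40.6 = 0.197044, so τ_n = 0.217620.
Rearranging for μ₀: μ₀ = (μ_n·τ_n − τ_data·x̄)/τ₀ = (-13.2599·0.217620 − 0.197044·-14.3) / 0.020576 = -0.067890/0.020576 ≈ -3.3.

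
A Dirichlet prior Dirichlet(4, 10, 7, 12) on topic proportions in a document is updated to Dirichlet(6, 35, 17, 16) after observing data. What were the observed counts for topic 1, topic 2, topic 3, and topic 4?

For a Dirichlet(α) prior with multinomial counts c, the posterior is Dirichlet(α + c) componentwise.
Counts are posterior − prior componentwise: 6−4=2, 35−10=25, 17−7=10, 16−12=4.

counts (2, 25, 10, 4)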